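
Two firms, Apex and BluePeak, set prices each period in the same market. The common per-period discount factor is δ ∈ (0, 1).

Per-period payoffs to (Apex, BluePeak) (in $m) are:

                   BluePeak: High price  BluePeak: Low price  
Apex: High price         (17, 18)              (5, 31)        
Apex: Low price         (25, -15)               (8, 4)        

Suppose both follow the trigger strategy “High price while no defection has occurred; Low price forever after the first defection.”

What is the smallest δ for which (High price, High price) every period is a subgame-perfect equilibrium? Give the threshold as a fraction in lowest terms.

13/27

Apex's threshold: (25−17)/(25−8) = 8/17.
BluePeak's threshold: (31−18)/(31−4) = 13/27.
8/17 < 13/27, so BluePeak binds and δ* = 13/27.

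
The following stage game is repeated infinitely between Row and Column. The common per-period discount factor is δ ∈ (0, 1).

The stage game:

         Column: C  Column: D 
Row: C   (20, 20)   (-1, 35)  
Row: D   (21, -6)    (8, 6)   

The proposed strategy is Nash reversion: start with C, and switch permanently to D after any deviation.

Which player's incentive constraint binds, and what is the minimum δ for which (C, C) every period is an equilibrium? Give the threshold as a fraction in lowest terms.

Column; δ ≥ 15/29

Row's threshold: (21−20)/(21−8) = 1/13.
Column's threshold: (35−20)/(35−6) = 15/29.
1/13 < 15/29, so Column binds and δ* = 15/29.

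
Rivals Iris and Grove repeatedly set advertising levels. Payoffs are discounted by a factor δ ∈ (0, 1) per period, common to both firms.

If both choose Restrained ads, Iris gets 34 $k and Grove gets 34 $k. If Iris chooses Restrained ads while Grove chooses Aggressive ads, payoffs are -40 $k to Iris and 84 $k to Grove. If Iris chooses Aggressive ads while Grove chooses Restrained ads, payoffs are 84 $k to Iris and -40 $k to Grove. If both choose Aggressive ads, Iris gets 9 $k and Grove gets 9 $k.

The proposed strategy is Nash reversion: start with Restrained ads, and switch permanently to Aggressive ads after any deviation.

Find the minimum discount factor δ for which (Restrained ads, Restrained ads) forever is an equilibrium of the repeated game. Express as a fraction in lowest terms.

2/3

Cooperation forever yields 34 each period: 34/(1−δ).
Deviating yields 84 once, then 9 forever: 84 + 9δ/(1−δ).
No profitable deviation requires 34/(1−δ) ≥ 84 + 9δ/(1−δ).
Multiplying by (1−δ): 34 ≥ 84(1−δ) + 9δ = 84 − 75δ.
So 75δ ≥ 50, i.e. δ ≥ 50/75 = 2/3.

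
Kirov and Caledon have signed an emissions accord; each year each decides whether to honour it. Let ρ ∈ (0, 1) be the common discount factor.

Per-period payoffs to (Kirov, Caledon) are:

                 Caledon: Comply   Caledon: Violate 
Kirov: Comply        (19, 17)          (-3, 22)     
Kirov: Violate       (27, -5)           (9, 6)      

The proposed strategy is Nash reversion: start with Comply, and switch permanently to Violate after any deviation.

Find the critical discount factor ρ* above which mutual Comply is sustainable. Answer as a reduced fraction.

4/9

For Kirov: deviation gain 27−19 = 8, per-period punishment loss 19−9 = 10. IC gives ρ ≥ 8/18 = 4/9.
For Caledon: gain 5, loss 11 per period, so ρ ≥ 5/16.
The tighter constraint is Kirov's, so cooperation needs ρ ≥ 4/9.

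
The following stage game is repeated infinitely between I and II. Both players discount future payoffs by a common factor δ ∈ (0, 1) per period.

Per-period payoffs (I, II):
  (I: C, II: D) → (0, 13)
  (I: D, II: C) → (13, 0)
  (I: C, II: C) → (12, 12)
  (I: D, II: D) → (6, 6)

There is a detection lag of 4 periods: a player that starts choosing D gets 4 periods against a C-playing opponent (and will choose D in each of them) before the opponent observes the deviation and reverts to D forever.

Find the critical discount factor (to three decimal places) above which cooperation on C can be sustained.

Deviating for the 4 undetected periods gains 13−12 = 1 per period over cooperation, then loses 12−6 = 6 per period forever once punishment starts.
Gain: 1(1 + δ + … + δ^3); loss: 6·δ^4/(1−δ).
No profitable deviation ⇔ 1(1−δ^4) ≤ 6·δ^4, i.e. δ^4 ≥ 1/(1+6) = 1/7.
Hence δ ≥ (1/7)^(1/4) ≈ 0.615.

0.615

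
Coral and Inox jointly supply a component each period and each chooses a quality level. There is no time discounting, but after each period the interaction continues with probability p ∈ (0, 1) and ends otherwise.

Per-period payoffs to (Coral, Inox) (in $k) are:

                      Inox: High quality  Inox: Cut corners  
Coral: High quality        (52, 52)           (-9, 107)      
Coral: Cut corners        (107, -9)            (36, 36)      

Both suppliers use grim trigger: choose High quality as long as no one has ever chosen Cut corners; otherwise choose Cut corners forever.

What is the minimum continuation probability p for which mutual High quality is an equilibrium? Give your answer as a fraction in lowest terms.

With no time discounting, the continuation probability p plays the role of the discount factor.
Grim-trigger IC: 52/(1−p) ≥ 107 + 36p/(1−p) ⇒ p ≥ (107−52)/(107−36) = 55/71.

55/71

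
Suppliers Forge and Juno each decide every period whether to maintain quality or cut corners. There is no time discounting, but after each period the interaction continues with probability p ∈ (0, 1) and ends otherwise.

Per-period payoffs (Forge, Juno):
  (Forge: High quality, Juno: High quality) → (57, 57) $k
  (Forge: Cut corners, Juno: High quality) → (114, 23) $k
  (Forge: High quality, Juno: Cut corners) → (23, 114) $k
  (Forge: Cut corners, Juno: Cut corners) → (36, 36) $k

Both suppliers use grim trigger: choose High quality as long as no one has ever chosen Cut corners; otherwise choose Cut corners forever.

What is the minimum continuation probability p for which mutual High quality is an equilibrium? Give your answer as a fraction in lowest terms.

Expected cooperation value is 57 + p·57 + p²·57 + … = 57/(1−p); deviation gives 114 + p·36/(1−p).
57 ≥ 114(1−p) + 36p ⇒ 78p ≥ 57 ⇒ p ≥ 57/78 = 19/26.

19/26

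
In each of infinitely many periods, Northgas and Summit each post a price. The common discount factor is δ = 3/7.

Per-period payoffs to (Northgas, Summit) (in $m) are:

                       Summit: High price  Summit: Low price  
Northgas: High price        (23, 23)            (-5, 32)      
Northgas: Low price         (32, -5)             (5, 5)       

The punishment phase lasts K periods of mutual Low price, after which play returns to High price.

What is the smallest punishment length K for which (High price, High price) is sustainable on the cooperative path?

2

Need Σ_{k=1}^{K} δ^k ≥ (32−23)/(23−5) = 0.5000 at δ = 3/7.
At K = 1 the sum is 0.4286 < 0.5000; at K = 2 it is 0.6122 ≥ 0.5000.
So the minimum punishment length is K = 2.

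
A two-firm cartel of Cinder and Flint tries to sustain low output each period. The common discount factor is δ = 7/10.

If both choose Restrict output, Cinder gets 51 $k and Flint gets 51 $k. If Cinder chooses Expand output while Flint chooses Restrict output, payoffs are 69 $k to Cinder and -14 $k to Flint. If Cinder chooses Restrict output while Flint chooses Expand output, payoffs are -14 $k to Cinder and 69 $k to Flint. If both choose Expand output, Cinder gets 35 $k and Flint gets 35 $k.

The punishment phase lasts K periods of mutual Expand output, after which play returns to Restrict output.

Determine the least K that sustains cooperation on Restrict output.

2

No profitable deviation requires (51−35)(δ+…+δ^K) ≥ 69−51, i.e. δ+…+δ^K ≥ 9/8 ≈ 1.1250.
With δ = 7/10, the partial sums are K=1: 0.7000, K=2: 1.1900.
K = 2 is the first length at which the sum reaches 1.1250.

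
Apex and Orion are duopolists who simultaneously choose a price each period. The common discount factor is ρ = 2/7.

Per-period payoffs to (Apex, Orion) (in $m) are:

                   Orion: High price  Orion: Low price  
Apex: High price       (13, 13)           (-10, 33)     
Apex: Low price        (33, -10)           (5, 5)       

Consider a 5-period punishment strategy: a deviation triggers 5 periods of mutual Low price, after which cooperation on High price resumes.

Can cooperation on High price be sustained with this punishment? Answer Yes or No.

A one-shot deviation gives 33 now, then 5 for 5 periods, then back to 13.
Gain from deviating: (33−13) today; loss: (13−5) in each of the next 5 periods.
No-deviation condition: (13−5)(ρ+…+ρ^5) ≥ 33−13, i.e. ρ+…+ρ^5 ≥ 5/2.
At ρ = 2/7: ρ+…+ρ^5 = 0.3992 < 2.5000.
So cooperation is not sustainable.

No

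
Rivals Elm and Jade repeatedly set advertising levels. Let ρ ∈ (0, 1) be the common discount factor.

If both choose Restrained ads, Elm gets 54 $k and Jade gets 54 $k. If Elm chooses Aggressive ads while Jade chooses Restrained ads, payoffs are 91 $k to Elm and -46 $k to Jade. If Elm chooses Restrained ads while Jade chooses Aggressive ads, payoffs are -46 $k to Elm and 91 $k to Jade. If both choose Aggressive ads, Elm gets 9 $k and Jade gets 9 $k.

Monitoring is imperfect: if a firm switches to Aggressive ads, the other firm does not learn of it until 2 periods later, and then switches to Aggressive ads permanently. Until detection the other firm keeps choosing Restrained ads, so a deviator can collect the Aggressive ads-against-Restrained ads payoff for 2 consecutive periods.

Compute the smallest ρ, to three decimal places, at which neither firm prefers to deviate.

0.672

The best deviation is to choose Aggressive ads for all 2 undetected periods, earning 91 each, then 9 forever once detected.
Deviation value: 91(1−ρ^2)/(1−ρ) + 9ρ^2/(1−ρ); cooperation value: 54/(1−ρ).
IC: 54 ≥ 91(1−ρ^2) + 9ρ^2 = 91 − 82ρ^2.
So ρ^2 ≥ 37/82, giving ρ ≥ (37/82)^(1/2) ≈ 0.672.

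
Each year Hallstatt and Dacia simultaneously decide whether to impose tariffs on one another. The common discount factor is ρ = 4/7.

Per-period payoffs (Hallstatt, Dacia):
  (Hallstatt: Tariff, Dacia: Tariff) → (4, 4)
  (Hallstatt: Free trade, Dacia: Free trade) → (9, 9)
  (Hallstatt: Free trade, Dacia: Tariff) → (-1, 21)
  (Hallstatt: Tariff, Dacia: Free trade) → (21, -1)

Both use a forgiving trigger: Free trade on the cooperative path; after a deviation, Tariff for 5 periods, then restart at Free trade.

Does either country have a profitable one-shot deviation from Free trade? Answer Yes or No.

Yes

IC: ρ+…+ρ^5 ≥ (21−9)/(9−4) = 12/5.
At ρ = 4/7: partial sum = 1.2521 < 2.4000. Cooperation not sustainable.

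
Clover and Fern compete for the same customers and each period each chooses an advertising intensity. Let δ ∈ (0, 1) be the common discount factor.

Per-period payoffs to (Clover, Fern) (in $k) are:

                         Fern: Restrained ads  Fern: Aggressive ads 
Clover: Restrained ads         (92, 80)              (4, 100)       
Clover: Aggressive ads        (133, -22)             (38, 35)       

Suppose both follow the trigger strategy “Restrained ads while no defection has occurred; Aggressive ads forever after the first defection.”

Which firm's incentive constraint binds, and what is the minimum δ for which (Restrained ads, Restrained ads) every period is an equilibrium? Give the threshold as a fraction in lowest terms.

Clover; δ ≥ 41/95

Clover's threshold: (133−92)/(133−38) = 41/95.
Fern's threshold: (100−80)/(100−35) = 4/13.
41/95 > 4/13, so Clover binds and δ* = 41/95.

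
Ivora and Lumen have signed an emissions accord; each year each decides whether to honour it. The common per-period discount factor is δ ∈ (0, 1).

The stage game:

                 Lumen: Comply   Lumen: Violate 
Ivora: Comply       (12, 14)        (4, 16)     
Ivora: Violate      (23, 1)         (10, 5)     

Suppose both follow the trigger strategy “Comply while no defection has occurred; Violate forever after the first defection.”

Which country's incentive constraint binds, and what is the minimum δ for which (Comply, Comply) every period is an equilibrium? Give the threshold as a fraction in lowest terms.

Ivora: cooperation gives 12 each period; deviation gives 23 once then 10 forever.
  12/(1−δ) ≥ 23 + 10δ/(1−δ) ⇒ δ ≥ 11/13.
Lumen: cooperation gives 14 each period; deviation gives 16 once then 5 forever.
  δ ≥ 2/11.
Both must hold, so the binding constraint is Ivora's: δ ≥ 11/13.

Ivora; δ ≥ 11/13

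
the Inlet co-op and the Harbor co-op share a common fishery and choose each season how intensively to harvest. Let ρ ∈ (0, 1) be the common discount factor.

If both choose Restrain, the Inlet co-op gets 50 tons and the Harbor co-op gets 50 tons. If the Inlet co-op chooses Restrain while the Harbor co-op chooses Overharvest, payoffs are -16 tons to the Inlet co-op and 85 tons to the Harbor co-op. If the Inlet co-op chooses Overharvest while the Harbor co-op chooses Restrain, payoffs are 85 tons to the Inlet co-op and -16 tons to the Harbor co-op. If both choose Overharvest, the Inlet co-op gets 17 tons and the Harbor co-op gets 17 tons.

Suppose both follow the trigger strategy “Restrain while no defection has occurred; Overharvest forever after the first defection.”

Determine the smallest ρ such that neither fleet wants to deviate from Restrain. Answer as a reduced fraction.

35/68

Under grim trigger the critical discount factor is (T−C)/(T−P) with T = 85, C = 50, P = 17.
ρ* = (85−50)/(85−17) = 35/68.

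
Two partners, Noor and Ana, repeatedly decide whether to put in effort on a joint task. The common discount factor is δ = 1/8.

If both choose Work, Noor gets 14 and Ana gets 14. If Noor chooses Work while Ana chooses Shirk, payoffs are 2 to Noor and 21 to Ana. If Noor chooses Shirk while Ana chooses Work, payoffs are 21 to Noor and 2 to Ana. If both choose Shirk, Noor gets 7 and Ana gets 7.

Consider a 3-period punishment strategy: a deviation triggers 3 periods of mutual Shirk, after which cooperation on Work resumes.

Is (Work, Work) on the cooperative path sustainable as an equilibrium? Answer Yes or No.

IC: δ+…+δ^3 ≥ (21−14)/(14−7) = 1.
At δ = 1/8: partial sum = 0.1426 < 1.0000. Cooperation not sustainable.

No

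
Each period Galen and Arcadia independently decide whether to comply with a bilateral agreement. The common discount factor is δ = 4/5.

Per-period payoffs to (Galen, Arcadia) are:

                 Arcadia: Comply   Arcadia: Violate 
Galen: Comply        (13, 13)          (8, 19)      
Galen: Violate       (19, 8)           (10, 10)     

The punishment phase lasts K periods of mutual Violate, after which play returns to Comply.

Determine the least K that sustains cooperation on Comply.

4

No profitable deviation requires (13−10)(δ+…+δ^K) ≥ 19−13, i.e. δ+…+δ^K ≥ 2 ≈ 2.0000.
With δ = 4/5, the partial sums are K=1: 0.8000, K=2: 1.4400, K=3: 1.9520, K=4: 2.3616.
K = 4 is the first length at which the sum reaches 2.0000.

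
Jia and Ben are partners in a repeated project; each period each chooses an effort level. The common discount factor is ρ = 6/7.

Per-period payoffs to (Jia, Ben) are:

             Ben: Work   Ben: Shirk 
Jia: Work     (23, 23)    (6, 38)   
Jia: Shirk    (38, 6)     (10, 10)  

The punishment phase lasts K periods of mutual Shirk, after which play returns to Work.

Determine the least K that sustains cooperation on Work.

Need Σ_{k=1}^{K} ρ^k ≥ (38−23)/(23−10) = 1.1538 at ρ = 6/7.
At K = 1 the sum is 0.8571 < 1.1538; at K = 2 it is 1.5918 ≥ 1.1538.
So the minimum punishment length is K = 2.

2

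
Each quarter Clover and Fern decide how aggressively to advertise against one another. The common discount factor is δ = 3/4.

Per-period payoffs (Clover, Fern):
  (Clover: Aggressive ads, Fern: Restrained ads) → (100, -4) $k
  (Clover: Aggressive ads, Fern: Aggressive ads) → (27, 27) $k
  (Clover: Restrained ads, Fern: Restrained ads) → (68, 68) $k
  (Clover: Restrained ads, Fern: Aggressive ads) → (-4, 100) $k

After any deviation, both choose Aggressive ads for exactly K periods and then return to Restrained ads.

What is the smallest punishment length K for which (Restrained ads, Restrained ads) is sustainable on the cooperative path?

2

No profitable deviation requires (68−27)(δ+…+δ^K) ≥ 100−68, i.e. δ+…+δ^K ≥ 32/41 ≈ 0.7805.
With δ = 3/4, the partial sums are K=1: 0.7500, K=2: 1.3125.
K = 2 is the first length at which the sum reaches 0.7805.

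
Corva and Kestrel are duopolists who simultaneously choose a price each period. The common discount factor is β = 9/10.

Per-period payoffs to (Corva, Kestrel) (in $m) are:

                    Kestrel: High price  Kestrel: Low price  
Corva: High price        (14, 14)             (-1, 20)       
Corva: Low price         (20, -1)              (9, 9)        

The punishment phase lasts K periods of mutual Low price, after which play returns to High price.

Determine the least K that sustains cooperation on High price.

2

IC: β(1−β^K)/(1−β) ≥ (20−14)/(14−9) = 6/5.
With β = 9/10: need 1 − β^K ≥ 6/5·(1−9/10)/(9/10), i.e. β^K ≤ 0.8667.
Since (9/10)^1 = 0.9000 and (9/10)^2 = 0.8100, the smallest such K is 2.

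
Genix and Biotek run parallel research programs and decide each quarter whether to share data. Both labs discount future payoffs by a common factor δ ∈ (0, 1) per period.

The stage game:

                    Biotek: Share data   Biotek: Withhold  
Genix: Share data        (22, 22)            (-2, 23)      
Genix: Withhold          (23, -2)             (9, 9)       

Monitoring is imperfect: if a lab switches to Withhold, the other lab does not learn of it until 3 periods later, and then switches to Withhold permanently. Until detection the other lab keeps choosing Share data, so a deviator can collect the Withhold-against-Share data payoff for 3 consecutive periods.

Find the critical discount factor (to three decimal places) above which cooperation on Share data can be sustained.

Deviating for the 3 undetected periods gains 23−22 = 1 per period over cooperation, then loses 22−9 = 13 per period forever once punishment starts.
Gain: 1(1 + δ + … + δ^2); loss: 13·δ^3/(1−δ).
No profitable deviation ⇔ 1(1−δ^3) ≤ 13·δ^3, i.e. δ^3 ≥ 1/(1+13) = 1/14.
Hence δ ≥ (1/14)^(1/3) ≈ 0.415.

0.415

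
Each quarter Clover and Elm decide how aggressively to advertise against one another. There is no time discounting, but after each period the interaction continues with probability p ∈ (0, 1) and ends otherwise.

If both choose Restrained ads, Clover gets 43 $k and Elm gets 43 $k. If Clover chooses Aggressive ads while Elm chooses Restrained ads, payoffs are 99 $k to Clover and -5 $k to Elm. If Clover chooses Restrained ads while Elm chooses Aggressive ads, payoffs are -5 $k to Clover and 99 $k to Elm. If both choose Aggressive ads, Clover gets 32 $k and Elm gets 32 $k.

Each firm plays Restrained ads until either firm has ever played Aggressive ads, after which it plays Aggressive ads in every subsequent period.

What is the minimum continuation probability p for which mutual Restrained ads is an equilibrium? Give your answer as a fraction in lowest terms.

Expected cooperation value is 43 + p·43 + p²·43 + … = 43/(1−p); deviation gives 99 + p·32/(1−p).
43 ≥ 99(1−p) + 32p ⇒ 67p ≥ 56 ⇒ p ≥ 56/67.

56/67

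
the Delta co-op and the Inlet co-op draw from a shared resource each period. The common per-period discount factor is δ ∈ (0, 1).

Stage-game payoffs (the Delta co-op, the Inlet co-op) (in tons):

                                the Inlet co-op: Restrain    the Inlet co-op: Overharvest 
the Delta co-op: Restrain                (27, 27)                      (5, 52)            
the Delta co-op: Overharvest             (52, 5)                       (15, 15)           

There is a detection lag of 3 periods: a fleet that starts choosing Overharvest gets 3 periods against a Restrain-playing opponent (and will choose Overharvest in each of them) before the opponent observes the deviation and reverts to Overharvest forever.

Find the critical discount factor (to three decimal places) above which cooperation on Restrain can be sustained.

The best deviation is to choose Overharvest for all 3 undetected periods, earning 52 each, then 15 forever once detected.
Deviation value: 52(1−δ^3)/(1−δ) + 15δ^3/(1−δ); cooperation value: 27/(1−δ).
IC: 27 ≥ 52(1−δ^3) + 15δ^3 = 52 − 37δ^3.
So δ^3 ≥ 25/37, giving δ ≥ (25/37)^(1/3) ≈ 0.877.

0.877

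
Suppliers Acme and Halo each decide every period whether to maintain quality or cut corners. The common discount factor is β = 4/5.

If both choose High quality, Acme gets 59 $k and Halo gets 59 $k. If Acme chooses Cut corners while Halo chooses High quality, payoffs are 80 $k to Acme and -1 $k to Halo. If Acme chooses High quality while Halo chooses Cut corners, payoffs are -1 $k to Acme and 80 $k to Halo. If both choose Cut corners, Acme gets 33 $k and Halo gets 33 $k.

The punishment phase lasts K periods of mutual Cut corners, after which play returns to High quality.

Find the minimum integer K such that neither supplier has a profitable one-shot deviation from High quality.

No profitable deviation requires (59−33)(β+…+β^K) ≥ 80−59, i.e. β+…+β^K ≥ 21/26 ≈ 0.8077.
With β = 4/5, the partial sums are K=1: 0.8000, K=2: 1.4400.
K = 2 is the first length at which the sum reaches 0.8077.

2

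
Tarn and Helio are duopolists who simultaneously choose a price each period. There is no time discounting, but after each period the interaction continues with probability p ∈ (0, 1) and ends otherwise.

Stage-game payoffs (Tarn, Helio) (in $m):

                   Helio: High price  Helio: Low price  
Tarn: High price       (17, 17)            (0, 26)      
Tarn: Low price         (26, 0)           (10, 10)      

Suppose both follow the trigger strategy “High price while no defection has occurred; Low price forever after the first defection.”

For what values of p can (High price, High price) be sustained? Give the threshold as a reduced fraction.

Expected cooperation value is 17 + p·17 + p²·17 + … = 17/(1−p); deviation gives 26 + p·10/(1−p).
17 ≥ 26(1−p) + 10p ⇒ 16p ≥ 9 ⇒ p ≥ 9/16.

9/16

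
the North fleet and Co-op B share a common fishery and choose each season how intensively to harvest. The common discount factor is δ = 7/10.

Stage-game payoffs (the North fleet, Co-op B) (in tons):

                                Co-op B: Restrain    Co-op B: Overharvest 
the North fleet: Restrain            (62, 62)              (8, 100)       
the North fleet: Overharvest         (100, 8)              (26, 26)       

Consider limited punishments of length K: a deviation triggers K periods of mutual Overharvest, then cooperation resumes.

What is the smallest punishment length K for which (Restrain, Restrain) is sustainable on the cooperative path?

Need Σ_{k=1}^{K} δ^k ≥ (100−62)/(62−26) = 1.0556 at δ = 7/10.
At K = 1 the sum is 0.7000 < 1.0556; at K = 2 it is 1.1900 ≥ 1.0556.
So the minimum punishment length is K = 2.

2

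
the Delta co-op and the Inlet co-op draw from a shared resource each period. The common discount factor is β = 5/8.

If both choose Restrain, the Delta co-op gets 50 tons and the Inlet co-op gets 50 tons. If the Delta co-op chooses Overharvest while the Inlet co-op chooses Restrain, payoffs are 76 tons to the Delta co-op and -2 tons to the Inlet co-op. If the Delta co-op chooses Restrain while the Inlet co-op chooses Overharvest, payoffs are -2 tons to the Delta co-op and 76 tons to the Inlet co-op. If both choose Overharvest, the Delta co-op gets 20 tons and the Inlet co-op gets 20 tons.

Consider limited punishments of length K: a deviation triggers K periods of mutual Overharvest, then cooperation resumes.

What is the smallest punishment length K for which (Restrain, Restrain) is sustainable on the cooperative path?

2

IC: β(1−β^K)/(1−β) ≥ (76−50)/(50−20) = 13/15.
With β = 5/8: need 1 − β^K ≥ 13/15·(1−5/8)/(5/8), i.e. β^K ≤ 0.4800.
Since (5/8)^1 = 0.6250 and (5/8)^2 = 0.3906, the smallest such K is 2.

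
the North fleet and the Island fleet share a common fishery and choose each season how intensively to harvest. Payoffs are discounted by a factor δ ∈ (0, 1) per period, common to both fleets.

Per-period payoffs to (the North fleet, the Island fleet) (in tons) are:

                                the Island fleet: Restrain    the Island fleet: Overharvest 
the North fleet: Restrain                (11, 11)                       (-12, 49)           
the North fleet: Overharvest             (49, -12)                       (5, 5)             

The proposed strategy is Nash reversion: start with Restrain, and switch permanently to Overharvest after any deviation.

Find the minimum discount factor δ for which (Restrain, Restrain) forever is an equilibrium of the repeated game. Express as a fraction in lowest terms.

19/22

11/(1−δ) ≥ 49 + 5δ/(1−δ)
11 ≥ 49 − 44δ
δ ≥ 38/44 = 19/22.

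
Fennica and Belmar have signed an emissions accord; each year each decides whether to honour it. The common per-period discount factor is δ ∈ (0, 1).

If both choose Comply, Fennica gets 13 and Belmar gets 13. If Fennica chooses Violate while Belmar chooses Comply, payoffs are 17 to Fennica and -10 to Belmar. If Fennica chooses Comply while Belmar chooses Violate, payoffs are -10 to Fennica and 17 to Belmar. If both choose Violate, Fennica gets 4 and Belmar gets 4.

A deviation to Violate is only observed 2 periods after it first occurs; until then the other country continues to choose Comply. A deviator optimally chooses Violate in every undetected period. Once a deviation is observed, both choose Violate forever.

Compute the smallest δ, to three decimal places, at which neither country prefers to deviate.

0.555

A deviator earns 17 for 2 periods, then 4 forever; cooperating earns 13 forever. Multiplying the IC by (1−δ):
13 ≥ 17(1−δ^2) + 4δ^2, so 13·δ^2 ≥ 4 and δ^2 ≥ 4/13.
δ ≥ (4/13)^(1/2) ≈ 0.555.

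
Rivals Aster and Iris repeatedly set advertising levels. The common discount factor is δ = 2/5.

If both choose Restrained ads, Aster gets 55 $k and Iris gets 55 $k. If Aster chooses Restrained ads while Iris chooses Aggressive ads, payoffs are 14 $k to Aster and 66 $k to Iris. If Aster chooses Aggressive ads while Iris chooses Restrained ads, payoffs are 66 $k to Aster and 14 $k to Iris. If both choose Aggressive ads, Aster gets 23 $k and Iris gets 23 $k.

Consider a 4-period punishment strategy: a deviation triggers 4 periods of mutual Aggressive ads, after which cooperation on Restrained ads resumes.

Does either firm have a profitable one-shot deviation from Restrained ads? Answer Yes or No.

Comparing payoff streams over the 5 periods until play realigns: cooperate → 55(1+δ+…+δ^4); deviate → 66 + 23(δ+…+δ^4).
Cooperation is sustained iff (55−23)(δ+…+δ^4) ≥ 66−55.
δ+…+δ^4 = 2/5·(1−(2/5)^4)/(1−2/5) = 0.6496, and (66−55)/(55−23) = 0.3438.
0.6496 ≥ 0.3438, so cooperation is sustainable.

No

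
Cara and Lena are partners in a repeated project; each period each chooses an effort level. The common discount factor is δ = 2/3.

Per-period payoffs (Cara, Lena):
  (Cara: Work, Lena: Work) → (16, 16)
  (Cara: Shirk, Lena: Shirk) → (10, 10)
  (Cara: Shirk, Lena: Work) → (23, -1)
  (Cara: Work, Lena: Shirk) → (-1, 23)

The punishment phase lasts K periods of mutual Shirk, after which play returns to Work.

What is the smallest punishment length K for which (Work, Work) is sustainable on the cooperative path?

3

IC: δ(1−δ^K)/(1−δ) ≥ (23−16)/(16−10) = 7/6.
With δ = 2/3: need 1 − δ^K ≥ 7/6·(1−2/3)/(2/3), i.e. δ^K ≤ 0.4167.
Since (2/3)^2 = 0.4444 and (2/3)^3 = 0.2963, the smallest such K is 3.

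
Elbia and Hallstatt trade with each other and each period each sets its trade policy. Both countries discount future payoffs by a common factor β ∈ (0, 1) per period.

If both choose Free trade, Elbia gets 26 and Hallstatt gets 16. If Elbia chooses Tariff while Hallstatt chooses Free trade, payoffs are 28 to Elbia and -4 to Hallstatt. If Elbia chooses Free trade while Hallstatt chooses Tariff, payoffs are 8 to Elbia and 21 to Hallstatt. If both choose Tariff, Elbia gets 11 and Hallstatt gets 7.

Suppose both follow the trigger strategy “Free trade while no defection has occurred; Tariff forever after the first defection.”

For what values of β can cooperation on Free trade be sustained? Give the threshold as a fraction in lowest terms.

Elbia's threshold: (28−26)/(28−11) = 2/17.
Hallstatt's threshold: (21−16)/(21−7) = 5/14.
2/17 < 5/14, so Hallstatt binds and β* = 5/14.

5/14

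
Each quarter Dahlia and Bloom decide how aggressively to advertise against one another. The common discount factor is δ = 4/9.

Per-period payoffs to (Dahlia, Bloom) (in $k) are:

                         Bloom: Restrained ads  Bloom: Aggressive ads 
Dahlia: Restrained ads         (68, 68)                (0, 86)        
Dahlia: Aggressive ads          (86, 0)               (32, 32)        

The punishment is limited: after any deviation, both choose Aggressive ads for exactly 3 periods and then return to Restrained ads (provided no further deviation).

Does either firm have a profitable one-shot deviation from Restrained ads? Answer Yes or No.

A one-shot deviation gives 86 now, then 32 for 3 periods, then back to 68.
Gain from deviating: (86−68) today; loss: (68−32) in each of the next 3 periods.
No-deviation condition: (68−32)(δ+…+δ^3) ≥ 86−68, i.e. δ+…+δ^3 ≥ 1/2.
At δ = 4/9: δ+…+δ^3 = 0.7298 ≥ 0.5000.
So cooperation is sustainable.

No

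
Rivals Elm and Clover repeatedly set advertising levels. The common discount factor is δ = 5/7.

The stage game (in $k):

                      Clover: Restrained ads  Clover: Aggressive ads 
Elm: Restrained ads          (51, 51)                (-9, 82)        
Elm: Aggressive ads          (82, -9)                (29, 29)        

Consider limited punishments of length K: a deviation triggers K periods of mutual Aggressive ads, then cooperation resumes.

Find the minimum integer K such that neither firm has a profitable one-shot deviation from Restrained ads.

3

Need Σ_{k=1}^{K} δ^k ≥ (82−51)/(51−29) = 1.4091 at δ = 5/7.
At K = 2 the sum is 1.2245 < 1.4091; at K = 3 it is 1.5889 ≥ 1.4091.
So the minimum punishment length is K = 3.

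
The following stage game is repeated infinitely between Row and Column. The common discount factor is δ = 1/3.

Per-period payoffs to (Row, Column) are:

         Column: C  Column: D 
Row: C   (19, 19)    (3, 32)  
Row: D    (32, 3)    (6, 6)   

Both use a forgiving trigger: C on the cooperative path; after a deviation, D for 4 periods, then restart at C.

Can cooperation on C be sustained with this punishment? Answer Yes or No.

Comparing payoff streams over the 5 periods until play realigns: cooperate → 19(1+δ+…+δ^4); deviate → 32 + 6(δ+…+δ^4).
Cooperation is sustained iff (19−6)(δ+…+δ^4) ≥ 32−19.
δ+…+δ^4 = 1/3·(1−(1/3)^4)/(1−1/3) = 0.4938, and (32−19)/(19−6) = 1.0000.
0.4938 < 1.0000, so cooperation is not sustainable.

No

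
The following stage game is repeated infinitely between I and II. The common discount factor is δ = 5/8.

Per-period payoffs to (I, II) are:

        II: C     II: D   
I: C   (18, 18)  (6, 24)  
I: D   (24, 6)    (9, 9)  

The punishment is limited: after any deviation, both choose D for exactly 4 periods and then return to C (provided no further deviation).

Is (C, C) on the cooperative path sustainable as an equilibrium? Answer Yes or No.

Yes

Comparing payoff streams over the 5 periods until play realigns: cooperate → 18(1+δ+…+δ^4); deviate → 24 + 9(δ+…+δ^4).
Cooperation is sustained iff (18−9)(δ+…+δ^4) ≥ 24−18.
δ+…+δ^4 = 5/8·(1−(5/8)^4)/(1−5/8) = 1.4124, and (24−18)/(18−9) = 0.6667.
1.4124 ≥ 0.6667, so cooperation is sustainable.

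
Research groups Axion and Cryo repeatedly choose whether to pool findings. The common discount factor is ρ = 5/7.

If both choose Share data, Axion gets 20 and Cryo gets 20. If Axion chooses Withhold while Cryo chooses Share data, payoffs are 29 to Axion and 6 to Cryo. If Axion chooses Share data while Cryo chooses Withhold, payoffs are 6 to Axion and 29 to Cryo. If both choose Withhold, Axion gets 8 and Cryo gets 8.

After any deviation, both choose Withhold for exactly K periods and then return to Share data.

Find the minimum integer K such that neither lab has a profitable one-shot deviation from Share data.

Need Σ_{k=1}^{K} ρ^k ≥ (29−20)/(20−8) = 0.7500 at ρ = 5/7.
At K = 1 the sum is 0.7143 < 0.7500; at K = 2 it is 1.2245 ≥ 0.7500.
So the minimum punishment length is K = 2.

2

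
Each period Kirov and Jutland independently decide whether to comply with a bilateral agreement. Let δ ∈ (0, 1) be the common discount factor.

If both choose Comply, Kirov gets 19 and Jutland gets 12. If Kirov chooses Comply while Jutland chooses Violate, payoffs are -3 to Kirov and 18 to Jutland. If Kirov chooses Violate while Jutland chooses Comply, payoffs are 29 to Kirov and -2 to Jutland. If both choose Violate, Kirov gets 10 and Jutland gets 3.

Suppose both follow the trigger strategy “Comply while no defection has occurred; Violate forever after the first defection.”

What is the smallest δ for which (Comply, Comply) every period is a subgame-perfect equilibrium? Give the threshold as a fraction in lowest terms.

10/19

Kirov's threshold: (29−19)/(29−10) = 10/19.
Jutland's threshold: (18−12)/(18−3) = 2/5.
10/19 > 2/5, so Kirov binds and δ* = 10/19.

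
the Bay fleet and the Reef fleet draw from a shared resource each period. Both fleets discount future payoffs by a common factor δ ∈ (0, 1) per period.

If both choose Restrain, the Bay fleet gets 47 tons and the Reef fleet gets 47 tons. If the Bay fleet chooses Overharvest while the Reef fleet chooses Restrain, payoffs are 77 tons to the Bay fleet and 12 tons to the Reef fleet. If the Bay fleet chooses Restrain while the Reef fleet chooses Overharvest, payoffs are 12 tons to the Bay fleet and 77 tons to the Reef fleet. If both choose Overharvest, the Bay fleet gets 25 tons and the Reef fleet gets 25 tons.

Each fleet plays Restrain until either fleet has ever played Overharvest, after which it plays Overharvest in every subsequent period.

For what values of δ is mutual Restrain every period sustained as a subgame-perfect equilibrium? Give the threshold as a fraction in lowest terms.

15/26

One-period gain from deviating is 77 − 47 = 30. The loss is 47 − 25 = 22 in every subsequent period, with present value 22·δ/(1−δ).
Deviation is unprofitable when 22·δ/(1−δ) ≥ 30, i.e. δ/(1−δ) ≥ 15/11.
Equivalently δ ≥ 30/(30+22) = 15/26.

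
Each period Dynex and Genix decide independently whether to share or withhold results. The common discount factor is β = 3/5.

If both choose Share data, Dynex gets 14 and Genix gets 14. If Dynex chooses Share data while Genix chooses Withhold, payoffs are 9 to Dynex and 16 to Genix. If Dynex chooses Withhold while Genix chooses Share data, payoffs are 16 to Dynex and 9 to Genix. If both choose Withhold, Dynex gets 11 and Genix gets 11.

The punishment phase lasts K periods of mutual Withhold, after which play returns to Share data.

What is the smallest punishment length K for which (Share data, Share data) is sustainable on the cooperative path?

2

Need Σ_{k=1}^{K} β^k ≥ (16−14)/(14−11) = 0.6667 at β = 3/5.
At K = 1 the sum is 0.6000 < 0.6667; at K = 2 it is 0.9600 ≥ 0.6667.
So the minimum punishment length is K = 2.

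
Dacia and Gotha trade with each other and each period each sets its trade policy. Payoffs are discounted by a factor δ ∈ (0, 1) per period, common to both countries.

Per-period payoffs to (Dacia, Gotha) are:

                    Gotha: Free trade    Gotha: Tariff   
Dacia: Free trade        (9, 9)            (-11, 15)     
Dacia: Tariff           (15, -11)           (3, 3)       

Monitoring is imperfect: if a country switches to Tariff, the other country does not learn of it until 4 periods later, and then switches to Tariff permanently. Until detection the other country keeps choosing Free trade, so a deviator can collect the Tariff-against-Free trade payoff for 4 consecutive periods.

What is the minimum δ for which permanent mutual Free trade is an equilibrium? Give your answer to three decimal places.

A deviator earns 15 for 4 periods, then 3 forever; cooperating earns 9 forever. Multiplying the IC by (1−δ):
9 ≥ 15(1−δ^4) + 3δ^4, so 12·δ^4 ≥ 6 and δ^4 ≥ 1/2.
δ ≥ (1/2)^(1/4) ≈ 0.841.

0.841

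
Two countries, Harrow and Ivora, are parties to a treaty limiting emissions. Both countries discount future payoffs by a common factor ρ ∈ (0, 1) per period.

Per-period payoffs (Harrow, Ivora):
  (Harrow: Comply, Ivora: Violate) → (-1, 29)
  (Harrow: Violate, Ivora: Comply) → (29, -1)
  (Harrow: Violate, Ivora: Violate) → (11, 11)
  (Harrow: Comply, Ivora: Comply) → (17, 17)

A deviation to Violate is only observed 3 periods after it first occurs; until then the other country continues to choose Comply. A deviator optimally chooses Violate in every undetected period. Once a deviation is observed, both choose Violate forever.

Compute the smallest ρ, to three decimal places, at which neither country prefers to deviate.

A deviator earns 29 for 3 periods, then 11 forever; cooperating earns 17 forever. Multiplying the IC by (1−ρ):
17 ≥ 29(1−ρ^3) + 11ρ^3, so 18·ρ^3 ≥ 12 and ρ^3 ≥ 2/3.
ρ ≥ (2/3)^(1/3) ≈ 0.874.

0.874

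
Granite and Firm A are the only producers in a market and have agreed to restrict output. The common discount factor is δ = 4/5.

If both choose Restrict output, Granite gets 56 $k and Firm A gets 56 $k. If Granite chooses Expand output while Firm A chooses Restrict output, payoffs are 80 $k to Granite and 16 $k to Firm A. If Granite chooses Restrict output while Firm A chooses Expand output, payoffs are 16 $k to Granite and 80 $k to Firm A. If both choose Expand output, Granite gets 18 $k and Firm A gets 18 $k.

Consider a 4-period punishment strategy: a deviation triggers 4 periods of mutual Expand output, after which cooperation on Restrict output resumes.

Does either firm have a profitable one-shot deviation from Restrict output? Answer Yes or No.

No

A one-shot deviation gives 80 now, then 18 for 4 periods, then back to 56.
Gain from deviating: (80−56) today; loss: (56−18) in each of the next 4 periods.
No-deviation condition: (56−18)(δ+…+δ^4) ≥ 80−56, i.e. δ+…+δ^4 ≥ 12/19.
At δ = 4/5: δ+…+δ^4 = 2.3616 ≥ 0.6316.
So cooperation is sustainable.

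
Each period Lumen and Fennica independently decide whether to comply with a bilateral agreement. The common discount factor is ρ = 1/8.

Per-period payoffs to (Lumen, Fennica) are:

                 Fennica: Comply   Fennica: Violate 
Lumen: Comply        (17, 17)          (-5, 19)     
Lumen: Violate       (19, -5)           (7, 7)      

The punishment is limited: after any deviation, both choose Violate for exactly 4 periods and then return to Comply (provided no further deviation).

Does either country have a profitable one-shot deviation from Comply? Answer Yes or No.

IC: ρ+…+ρ^4 ≥ (19−17)/(17−7) = 1/5.
At ρ = 1/8: partial sum = 0.1428 < 0.2000. Cooperation not sustainable.

Yes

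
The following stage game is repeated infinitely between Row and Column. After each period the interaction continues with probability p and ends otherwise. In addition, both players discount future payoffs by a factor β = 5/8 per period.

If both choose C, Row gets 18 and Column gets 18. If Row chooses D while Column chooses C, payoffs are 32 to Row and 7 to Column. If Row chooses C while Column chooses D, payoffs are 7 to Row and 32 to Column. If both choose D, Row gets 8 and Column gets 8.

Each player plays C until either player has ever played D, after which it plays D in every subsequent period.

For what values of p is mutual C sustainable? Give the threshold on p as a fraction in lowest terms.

With continuation probability p and discount β, the effective per-period discount factor is βp.
Grim-trigger IC: βp ≥ (32−18)/(32−8) = 7/12.
So p ≥ (7/12)/(5/8) = 14/15.

14/15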